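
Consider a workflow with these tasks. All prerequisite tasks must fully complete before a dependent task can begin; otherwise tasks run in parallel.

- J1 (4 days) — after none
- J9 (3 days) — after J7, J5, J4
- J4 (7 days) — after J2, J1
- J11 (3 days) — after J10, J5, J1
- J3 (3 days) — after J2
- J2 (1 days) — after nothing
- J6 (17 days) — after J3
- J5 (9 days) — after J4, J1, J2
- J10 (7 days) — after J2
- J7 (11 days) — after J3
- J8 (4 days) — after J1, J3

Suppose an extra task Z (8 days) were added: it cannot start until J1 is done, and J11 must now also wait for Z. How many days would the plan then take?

23

Originally the plan takes 23 days.
With Z inserted, J11 now waits for max(J10, J5, J1, Z).
New critical path: J1→J4→J5→J9 = 4+7+9+3 = 23 ⇒ 23 days.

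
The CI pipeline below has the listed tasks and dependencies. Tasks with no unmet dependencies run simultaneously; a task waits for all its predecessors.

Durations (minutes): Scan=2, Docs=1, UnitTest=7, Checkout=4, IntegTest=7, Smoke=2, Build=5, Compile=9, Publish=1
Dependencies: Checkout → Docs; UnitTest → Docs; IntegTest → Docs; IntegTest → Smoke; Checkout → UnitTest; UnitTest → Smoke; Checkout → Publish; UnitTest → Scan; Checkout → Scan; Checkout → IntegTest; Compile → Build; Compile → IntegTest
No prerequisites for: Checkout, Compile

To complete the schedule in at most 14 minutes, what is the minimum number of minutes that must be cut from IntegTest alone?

4

Current finish: 18 minutes; target: 14.
IntegTest is on every critical path, so each minute cut from IntegTest cuts the finish by one (this holds down to a finish of 14).
Need 18 − 14 = 4 minutes off IntegTest → IntegTest becomes 3 minutes, finish becomes 14.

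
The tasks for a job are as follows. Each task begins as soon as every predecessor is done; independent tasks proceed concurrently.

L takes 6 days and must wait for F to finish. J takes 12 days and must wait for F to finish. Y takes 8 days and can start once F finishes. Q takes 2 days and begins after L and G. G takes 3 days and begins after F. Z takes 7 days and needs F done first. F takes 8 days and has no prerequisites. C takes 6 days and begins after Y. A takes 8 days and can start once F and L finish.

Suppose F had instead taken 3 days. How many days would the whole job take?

17

Critical path before the change: F→L→A = 8+6+8 = 22 giving 22 days.
Since F is critical, the -5 change carries straight to that chain (now 17 days).
That remains the longest chain; total 17 days.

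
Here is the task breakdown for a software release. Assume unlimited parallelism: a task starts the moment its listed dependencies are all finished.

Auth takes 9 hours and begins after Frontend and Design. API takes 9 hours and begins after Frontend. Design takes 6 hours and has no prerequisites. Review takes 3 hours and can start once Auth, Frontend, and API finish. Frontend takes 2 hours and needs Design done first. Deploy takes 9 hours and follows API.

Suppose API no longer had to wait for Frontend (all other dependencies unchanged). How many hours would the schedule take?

20

Original critical path: Design→Frontend→API→Deploy = 6+2+9+9 = 26 ⇒ 26 hours.
Without Frontend→API, API's earliest start moves from 8 to 0.
New critical path: Design→Frontend→Auth→Review = 6+2+9+3 = 20 ⇒ 20 hours.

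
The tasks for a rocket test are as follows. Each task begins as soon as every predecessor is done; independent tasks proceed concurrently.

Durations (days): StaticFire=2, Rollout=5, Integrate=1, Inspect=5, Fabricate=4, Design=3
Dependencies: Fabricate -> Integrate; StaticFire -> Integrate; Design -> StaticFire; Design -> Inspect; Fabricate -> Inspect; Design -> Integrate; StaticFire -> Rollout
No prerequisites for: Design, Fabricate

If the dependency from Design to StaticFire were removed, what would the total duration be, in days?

9

With the dependency in place, Design→StaticFire→Rollout = 3+2+5 = 10 sets the finish at 10 days.
Without Design→StaticFire, StaticFire's earliest start moves from 3 to 0.
New critical path: Fabricate→Inspect = 4+5 = 9 ⇒ 9 days.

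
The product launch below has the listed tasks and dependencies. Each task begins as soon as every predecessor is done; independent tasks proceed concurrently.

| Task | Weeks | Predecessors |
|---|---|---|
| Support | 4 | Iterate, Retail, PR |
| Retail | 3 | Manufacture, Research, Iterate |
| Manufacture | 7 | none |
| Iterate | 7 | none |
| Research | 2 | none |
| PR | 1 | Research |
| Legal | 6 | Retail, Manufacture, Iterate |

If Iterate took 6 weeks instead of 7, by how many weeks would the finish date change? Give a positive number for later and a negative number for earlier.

0

The binding path is Iterate→Retail→Legal = 7+3+6 = 16; finish at 16 weeks.
Since Iterate is critical, the -1 change carries straight to that chain (now 15 weeks).
The binding chain switches to Manufacture→Retail→Legal = 7+3+6 = 16; finish 16 weeks.
Change in finish: 16 − 16 = +0 weeks.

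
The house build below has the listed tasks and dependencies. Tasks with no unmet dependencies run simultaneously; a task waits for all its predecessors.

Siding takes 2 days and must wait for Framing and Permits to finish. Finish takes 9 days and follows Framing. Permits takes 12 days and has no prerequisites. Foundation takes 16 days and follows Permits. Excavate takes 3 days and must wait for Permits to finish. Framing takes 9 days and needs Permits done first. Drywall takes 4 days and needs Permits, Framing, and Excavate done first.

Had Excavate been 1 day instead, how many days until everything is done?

30

As given, the longest chain is Permits→Framing→Finish = 12+9+9 = 30, so the finish is 30 days.
Excavate is off the critical path — its longest chain is 19 days, giving 11 of slack.
No other chain overtakes it, so the finish is 30 days.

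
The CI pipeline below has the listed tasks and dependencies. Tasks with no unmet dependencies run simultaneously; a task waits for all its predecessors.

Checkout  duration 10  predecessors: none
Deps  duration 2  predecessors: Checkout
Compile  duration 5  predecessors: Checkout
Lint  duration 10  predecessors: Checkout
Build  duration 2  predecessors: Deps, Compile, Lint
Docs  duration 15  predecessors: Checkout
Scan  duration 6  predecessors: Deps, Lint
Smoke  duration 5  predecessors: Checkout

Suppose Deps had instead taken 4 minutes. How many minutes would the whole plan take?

26

Critical path before the change: Checkout→Lint→Scan = 10+10+6 = 26 giving 26 minutes.
The longest path through Deps is only 18 minutes, so Deps has float 8.
No other chain overtakes it, so the finish is 26 minutes.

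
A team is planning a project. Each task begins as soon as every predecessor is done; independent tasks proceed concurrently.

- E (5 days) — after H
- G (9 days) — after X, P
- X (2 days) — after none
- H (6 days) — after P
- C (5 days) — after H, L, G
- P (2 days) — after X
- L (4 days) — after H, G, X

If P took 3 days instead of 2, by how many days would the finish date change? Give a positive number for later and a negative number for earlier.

1

Baseline: X→P→G→L→C = 2+2+9+4+5 = 22 → 22 days.
P lies on that path, so at 3 days the path becomes 23 days.
No other chain overtakes it, so the finish is 23 days.
Change in finish: 23 − 22 = +1 days.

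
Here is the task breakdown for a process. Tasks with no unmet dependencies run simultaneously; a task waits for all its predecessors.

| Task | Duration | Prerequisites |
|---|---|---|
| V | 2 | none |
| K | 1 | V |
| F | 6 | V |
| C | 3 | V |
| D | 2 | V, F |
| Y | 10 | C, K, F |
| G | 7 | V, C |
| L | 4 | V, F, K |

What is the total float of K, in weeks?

5

The longest chain is V→F→Y = 2+6+10 = 18; overall finish 18 weeks.
Longest path through K: 13 weeks (earliest finish 3, latest finish 8).
Slack of K = 7 − 2 = 5 weeks.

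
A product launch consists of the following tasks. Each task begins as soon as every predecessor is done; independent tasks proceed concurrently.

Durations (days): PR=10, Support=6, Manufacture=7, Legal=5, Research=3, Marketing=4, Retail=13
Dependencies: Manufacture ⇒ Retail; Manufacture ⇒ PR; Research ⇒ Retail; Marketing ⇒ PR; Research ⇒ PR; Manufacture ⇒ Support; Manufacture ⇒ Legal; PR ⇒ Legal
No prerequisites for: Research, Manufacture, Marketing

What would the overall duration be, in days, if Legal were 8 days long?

Actual critical path: Manufacture→PR→Legal = 7+10+5 = 22 ⇒ 22 days.
Since Legal is critical, the +3 change carries straight to that chain (now 25 days).
The critical path is still Manufacture→PR→Legal; finish is now 25 days.

25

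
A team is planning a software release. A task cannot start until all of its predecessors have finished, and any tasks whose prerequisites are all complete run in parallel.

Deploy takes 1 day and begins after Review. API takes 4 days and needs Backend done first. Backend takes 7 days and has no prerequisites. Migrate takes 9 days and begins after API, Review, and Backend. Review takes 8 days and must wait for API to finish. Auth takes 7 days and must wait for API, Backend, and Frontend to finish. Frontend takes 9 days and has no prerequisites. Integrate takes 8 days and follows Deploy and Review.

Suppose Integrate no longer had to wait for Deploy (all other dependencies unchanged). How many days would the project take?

With the dependency in place, Backend→API→Review→Deploy→Integrate = 7+4+8+1+8 = 28 sets the finish at 28 days.
Without Deploy→Integrate, Integrate's earliest start moves from 20 to 19.
After: Backend→API→Review→Migrate = 7+4+8+9 = 28 → 28 days.

28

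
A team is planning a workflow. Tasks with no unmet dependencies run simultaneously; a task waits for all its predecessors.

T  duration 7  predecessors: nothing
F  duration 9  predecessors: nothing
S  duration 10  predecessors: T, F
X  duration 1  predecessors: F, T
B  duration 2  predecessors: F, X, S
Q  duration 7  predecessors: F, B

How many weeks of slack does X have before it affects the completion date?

9

F→S→B→Q = 9+10+2+7 = 28 sets the makespan at 28 weeks.
The longest chain containing X totals 19 weeks.
Float = 28 − 19 = 9.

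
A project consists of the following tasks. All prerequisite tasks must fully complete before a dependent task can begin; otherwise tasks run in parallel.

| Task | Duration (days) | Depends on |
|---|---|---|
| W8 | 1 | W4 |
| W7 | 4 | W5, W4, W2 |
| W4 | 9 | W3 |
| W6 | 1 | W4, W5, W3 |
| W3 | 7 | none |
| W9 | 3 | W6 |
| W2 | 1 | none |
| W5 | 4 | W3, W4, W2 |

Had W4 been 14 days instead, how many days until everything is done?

The binding path is W3→W4→W5→W6→W9 = 7+9+4+1+3 = 24; finish at 24 days.
W4 lies on that path, so at 14 days the path becomes 29 days.
No other chain overtakes it, so the finish is 29 days.

29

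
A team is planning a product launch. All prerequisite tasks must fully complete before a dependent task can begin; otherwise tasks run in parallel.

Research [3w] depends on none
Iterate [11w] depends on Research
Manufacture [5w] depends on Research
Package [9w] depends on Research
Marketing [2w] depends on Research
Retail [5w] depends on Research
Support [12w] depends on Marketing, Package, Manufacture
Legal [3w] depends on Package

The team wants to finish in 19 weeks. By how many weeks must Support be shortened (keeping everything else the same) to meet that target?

5

Current finish: 24 weeks; target: 19.
Support is on every critical path, so each week cut from Support cuts the finish by one (this holds down to a finish of 15).
Need 24 − 19 = 5 weeks off Support → Support becomes 7 weeks, finish becomes 19.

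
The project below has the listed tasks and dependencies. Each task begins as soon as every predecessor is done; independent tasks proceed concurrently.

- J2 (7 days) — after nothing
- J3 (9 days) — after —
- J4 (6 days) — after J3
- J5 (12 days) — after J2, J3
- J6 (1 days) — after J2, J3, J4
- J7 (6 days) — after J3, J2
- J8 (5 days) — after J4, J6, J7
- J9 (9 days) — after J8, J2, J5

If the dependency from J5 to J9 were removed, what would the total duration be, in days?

30

Original critical path: J3→J4→J6→J8→J9 = 9+6+1+5+9 = 30 ⇒ 30 days.
Dropping J5→J9 doesn't change J9's earliest start (21); another predecessor still binds.
New critical path: J3→J4→J6→J8→J9 = 9+6+1+5+9 = 30 ⇒ 30 days.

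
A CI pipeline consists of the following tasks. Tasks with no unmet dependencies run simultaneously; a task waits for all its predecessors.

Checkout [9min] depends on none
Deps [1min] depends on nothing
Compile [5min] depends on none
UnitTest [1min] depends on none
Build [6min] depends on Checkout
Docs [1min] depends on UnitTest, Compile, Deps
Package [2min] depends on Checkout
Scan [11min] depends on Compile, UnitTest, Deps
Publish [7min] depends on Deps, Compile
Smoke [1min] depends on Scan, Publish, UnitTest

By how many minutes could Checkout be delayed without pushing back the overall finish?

2

Compile→Scan→Smoke = 5+11+1 = 17 sets the makespan at 17 minutes.
Checkout finishes as early as 9 and must finish by 11.
So Checkout can slip 11 − 9 = 2 minutes.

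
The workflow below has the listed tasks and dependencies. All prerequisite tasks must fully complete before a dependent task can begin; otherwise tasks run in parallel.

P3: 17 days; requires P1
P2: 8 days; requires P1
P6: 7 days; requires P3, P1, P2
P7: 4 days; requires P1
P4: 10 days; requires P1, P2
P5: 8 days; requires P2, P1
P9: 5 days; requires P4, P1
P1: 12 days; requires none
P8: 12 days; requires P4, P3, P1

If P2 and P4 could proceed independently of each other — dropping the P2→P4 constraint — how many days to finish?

Original critical path: P1→P2→P4→P8 = 12+8+10+12 = 42 ⇒ 42 days.
Without P2→P4, P4's earliest start moves from 20 to 12.
The longest chain is now P1→P3→P8 = 12+17+12 = 41, so the project takes 41 days.

41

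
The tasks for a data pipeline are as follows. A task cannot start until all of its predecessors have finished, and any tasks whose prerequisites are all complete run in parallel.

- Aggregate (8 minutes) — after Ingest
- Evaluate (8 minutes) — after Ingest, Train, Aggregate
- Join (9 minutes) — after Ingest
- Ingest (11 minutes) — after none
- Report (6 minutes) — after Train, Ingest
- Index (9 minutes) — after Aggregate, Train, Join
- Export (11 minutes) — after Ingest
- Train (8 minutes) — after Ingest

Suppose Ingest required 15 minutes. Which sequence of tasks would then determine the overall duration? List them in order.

Ingest, Join, Index

Actual critical path: Ingest→Join→Index = 11+9+9 = 29 ⇒ 29 minutes.
Ingest lies on that path, so at 15 minutes the path becomes 33 minutes.
The critical path is still Ingest→Join→Index; finish is now 33 minutes.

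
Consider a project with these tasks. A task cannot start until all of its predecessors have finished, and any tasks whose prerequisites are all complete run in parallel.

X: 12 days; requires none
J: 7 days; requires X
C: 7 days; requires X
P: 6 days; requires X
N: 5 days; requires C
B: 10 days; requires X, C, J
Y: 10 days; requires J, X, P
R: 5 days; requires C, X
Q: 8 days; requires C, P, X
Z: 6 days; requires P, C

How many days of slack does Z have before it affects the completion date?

X→J→B = 12+7+10 = 29 sets the makespan at 29 days.
Z finishes as early as 25 and must finish by 29.
Slack of Z = 23 − 19 = 4 days.

4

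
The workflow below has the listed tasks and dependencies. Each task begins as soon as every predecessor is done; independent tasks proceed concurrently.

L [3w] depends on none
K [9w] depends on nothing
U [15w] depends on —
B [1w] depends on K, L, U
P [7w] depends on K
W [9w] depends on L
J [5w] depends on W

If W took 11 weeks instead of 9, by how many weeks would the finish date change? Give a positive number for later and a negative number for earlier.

2

As given, the longest chain is L→W→J = 3+9+5 = 17, so the finish is 17 weeks.
Since W is critical, the +2 change carries straight to that chain (now 19 weeks).
No other chain overtakes it, so the finish is 19 weeks.
Change in finish: 19 − 17 = +2 weeks.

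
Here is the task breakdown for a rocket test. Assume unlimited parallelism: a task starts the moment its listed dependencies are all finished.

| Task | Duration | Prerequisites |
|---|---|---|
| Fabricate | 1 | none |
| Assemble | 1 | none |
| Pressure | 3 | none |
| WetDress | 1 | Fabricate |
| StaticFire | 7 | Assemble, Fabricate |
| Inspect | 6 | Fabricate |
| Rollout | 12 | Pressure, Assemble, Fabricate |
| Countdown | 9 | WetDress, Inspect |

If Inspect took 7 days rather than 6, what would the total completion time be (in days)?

Baseline: Fabricate→Inspect→Countdown = 1+6+9 = 16 → 16 days.
Since Inspect is critical, the +1 change carries straight to that chain (now 17 days).
The critical path is still Fabricate→Inspect→Countdown; finish is now 17 days.

17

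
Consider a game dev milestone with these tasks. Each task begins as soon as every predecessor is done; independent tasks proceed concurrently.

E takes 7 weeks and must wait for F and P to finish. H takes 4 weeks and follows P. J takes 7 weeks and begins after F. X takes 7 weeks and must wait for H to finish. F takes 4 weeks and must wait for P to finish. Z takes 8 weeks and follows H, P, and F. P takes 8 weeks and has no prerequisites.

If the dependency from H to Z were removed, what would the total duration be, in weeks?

20

With the dependency in place, P→H→Z = 8+4+8 = 20 sets the finish at 20 weeks.
Dropping H→Z doesn't change Z's earliest start (12); another predecessor still binds.
After: P→F→Z = 8+4+8 = 20 → 20 weeks.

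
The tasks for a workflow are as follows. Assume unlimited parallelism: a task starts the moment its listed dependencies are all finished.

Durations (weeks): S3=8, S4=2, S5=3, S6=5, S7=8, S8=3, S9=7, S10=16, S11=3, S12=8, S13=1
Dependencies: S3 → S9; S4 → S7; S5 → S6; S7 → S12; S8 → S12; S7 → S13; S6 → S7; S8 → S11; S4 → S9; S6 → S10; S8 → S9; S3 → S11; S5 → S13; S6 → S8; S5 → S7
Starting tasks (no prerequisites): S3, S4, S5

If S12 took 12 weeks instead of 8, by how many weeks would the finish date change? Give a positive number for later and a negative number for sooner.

4

Critical path before the change: S5→S6→S7→S12 = 3+5+8+8 = 24 giving 24 weeks.
S12 lies on that path, so at 12 weeks the path becomes 28 weeks.
That remains the longest chain; total 28 weeks.
Change in finish: 28 − 24 = +4 weeks.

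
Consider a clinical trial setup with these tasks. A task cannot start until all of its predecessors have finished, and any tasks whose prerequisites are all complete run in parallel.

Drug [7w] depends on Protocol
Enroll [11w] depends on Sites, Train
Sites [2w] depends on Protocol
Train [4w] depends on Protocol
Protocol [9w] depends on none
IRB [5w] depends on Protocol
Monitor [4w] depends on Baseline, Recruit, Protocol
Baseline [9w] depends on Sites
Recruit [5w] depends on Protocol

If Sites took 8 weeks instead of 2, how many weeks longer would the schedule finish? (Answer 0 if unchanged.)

As given, the longest chain is Protocol→Sites→Baseline→Monitor = 9+2+9+4 = 24, so the finish is 24 weeks.
Sites is on the critical path; changing it to 8 makes that path 30 weeks.
The critical path is still Protocol→Sites→Baseline→Monitor; finish is now 30 weeks.
Change in finish: 30 − 24 = +6 weeks.

6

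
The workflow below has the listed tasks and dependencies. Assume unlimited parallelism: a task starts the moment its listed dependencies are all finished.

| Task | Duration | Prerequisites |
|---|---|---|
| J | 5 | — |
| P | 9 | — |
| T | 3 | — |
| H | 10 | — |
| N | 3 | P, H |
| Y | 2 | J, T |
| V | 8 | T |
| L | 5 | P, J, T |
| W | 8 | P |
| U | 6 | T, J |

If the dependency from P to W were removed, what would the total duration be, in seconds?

14

With the dependency in place, P→W = 9+8 = 17 sets the finish at 17 seconds.
Without P→W, W's earliest start moves from 9 to 0.
The longest chain is now P→L = 9+5 = 14, so the schedule takes 14 seconds.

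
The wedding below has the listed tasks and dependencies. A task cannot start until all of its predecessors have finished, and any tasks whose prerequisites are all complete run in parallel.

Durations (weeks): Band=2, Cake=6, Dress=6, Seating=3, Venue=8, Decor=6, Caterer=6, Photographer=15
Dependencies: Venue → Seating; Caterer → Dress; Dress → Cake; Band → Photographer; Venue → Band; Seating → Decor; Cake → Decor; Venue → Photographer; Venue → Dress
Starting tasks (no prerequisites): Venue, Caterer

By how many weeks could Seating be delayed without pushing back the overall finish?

Critical path: Venue→Dress→Cake→Decor = 8+6+6+6 = 26, so the finish is 26 weeks.
The longest chain containing Seating totals 17 weeks.
Float = 26 − 17 = 9.

9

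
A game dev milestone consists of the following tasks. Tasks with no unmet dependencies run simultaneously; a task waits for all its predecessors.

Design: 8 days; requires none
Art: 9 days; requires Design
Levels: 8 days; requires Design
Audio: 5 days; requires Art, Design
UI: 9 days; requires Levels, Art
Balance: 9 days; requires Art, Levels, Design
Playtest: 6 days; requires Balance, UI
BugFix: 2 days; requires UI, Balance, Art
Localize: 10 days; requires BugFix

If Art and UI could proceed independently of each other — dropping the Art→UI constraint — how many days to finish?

Original critical path: Design→Art→UI→BugFix→Localize = 8+9+9+2+10 = 38 ⇒ 38 days.
Without Art→UI, UI's earliest start moves from 17 to 16.
After: Design→Art→Balance→BugFix→Localize = 8+9+9+2+10 = 38 → 38 days.

38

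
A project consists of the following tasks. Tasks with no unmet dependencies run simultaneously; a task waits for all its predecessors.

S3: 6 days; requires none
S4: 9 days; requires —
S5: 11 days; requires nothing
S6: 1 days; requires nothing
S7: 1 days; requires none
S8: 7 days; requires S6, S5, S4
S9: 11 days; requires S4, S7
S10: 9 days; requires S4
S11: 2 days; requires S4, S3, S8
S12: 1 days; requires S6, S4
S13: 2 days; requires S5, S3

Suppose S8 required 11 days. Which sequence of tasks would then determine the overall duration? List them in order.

S5, S8, S11

Actual critical path: S5→S8→S11 = 11+7+2 = 20 ⇒ 20 days.
Since S8 is critical, the +4 change carries straight to that chain (now 24 days).
The critical path is still S5→S8→S11; finish is now 24 days.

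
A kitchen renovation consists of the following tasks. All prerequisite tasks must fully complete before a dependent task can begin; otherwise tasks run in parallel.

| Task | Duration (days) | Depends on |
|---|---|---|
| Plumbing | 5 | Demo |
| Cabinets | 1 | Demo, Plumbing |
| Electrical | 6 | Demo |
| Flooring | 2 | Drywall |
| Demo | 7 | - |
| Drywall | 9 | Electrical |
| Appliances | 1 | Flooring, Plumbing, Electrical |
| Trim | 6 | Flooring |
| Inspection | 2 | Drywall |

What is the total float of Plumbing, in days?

17

The longest chain is Demo→Electrical→Drywall→Flooring→Trim = 7+6+9+2+6 = 30; overall finish 30 days.
The longest chain containing Plumbing totals 13 days.
Slack of Plumbing = 24 − 7 = 17 days.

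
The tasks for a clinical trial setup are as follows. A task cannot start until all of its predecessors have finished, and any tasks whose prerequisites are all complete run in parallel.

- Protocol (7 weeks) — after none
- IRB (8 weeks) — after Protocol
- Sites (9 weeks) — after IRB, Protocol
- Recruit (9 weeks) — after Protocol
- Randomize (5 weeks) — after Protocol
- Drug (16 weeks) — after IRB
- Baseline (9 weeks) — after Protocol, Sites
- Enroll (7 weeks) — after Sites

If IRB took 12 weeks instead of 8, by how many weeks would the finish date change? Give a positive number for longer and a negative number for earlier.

4

The binding path is Protocol→IRB→Sites→Baseline = 7+8+9+9 = 33; finish at 33 weeks.
IRB is on the critical path; changing it to 12 makes that path 37 weeks.
That remains the longest chain; total 37 weeks.
Change in finish: 37 − 33 = +4 weeks.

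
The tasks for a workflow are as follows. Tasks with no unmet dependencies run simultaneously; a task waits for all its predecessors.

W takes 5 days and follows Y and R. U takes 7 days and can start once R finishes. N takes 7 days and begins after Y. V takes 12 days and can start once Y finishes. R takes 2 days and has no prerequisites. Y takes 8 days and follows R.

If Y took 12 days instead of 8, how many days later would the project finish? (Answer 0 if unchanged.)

4

The binding path is R→Y→V = 2+8+12 = 22; finish at 22 days.
Y lies on that path, so at 12 days the path becomes 26 days.
That remains the longest chain; total 26 days.
Change in finish: 26 − 22 = +4 days.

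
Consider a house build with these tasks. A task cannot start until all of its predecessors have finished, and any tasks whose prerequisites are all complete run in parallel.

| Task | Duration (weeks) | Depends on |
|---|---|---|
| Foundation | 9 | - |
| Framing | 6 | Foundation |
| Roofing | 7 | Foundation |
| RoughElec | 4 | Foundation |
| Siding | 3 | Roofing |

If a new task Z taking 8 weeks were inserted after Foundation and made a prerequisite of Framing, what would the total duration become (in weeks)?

Originally the plan takes 19 weeks.
With Z inserted, Framing now waits for max(Foundation, Z).
New critical path: Foundation→Z→Framing = 9+8+6 = 23 ⇒ 23 weeks.

23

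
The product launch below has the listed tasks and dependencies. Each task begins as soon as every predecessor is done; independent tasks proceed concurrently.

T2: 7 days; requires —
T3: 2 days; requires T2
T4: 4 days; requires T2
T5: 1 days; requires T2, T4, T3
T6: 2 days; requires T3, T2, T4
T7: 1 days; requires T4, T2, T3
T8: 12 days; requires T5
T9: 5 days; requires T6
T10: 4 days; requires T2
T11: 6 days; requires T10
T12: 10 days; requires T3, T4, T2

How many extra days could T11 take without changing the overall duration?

T2→T4→T5→T8 = 7+4+1+12 = 24 sets the makespan at 24 days.
T11 finishes as early as 17 and must finish by 24.
Float = 24 − 17 = 7.

7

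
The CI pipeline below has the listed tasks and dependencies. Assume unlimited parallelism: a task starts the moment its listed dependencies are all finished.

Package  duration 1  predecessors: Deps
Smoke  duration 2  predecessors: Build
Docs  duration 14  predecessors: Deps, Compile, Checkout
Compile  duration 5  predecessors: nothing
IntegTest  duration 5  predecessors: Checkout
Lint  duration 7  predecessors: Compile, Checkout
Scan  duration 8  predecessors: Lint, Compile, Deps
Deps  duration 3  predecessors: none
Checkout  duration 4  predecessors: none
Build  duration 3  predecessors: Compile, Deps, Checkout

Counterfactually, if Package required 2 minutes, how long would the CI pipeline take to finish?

20

Actual critical path: Compile→Lint→Scan = 5+7+8 = 20 ⇒ 20 minutes.
The longest path through Package is only 4 minutes, so Package has float 16.
That remains the longest chain; total 20 minutes.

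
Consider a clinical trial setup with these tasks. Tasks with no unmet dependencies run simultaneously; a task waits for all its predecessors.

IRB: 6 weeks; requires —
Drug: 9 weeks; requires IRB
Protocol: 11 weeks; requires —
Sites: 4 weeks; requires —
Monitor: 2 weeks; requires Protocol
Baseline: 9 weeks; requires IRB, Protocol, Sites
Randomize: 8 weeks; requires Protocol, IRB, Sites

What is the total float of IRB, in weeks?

5

The longest chain is Protocol→Baseline = 11+9 = 20; overall finish 20 weeks.
The longest chain containing IRB totals 15 weeks.
Float = 20 − 15 = 5.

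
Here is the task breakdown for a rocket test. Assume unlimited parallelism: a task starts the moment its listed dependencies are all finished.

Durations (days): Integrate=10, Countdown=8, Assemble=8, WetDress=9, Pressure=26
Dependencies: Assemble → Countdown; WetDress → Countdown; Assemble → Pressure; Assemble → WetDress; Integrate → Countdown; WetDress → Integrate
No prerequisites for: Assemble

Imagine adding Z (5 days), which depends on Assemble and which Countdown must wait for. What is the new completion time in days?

Originally the schedule takes 35 days.
With Z inserted, Countdown now waits for max(WetDress, Assemble, Integrate, Z).
New critical path: Assemble→WetDress→Integrate→Countdown = 8+9+10+8 = 35 ⇒ 35 days.

35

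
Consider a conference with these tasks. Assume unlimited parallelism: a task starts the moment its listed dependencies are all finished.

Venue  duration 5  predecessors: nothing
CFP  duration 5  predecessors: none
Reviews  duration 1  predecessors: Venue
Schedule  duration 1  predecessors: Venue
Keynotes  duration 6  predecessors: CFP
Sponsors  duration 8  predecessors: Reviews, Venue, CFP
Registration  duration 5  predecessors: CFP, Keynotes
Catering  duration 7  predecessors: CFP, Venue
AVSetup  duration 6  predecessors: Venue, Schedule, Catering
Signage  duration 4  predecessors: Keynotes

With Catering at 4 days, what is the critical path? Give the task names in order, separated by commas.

Actual critical path: Venue→Catering→AVSetup = 5+7+6 = 18 ⇒ 18 days.
Since Catering is critical, the -3 change carries straight to that chain (now 15 days).
New critical path: CFP→Keynotes→Registration = 5+6+5 = 16 ⇒ 16 days.

CFP, Keynotes, Registration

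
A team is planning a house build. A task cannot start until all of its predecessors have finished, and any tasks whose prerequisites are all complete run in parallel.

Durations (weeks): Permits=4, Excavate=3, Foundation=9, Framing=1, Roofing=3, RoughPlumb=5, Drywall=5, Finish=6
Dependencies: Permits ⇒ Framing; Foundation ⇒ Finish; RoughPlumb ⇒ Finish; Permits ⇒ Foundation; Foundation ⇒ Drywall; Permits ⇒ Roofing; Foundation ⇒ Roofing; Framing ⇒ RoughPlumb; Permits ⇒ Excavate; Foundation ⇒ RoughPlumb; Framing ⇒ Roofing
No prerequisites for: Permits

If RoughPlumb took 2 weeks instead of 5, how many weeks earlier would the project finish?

3

The binding path is Permits→Foundation→RoughPlumb→Finish = 4+9+5+6 = 24; finish at 24 weeks.
RoughPlumb lies on that path, so at 2 weeks the path becomes 21 weeks.
The critical path is still Permits→Foundation→RoughPlumb→Finish; finish is now 21 weeks.
Change in finish: 21 − 24 = -3 weeks.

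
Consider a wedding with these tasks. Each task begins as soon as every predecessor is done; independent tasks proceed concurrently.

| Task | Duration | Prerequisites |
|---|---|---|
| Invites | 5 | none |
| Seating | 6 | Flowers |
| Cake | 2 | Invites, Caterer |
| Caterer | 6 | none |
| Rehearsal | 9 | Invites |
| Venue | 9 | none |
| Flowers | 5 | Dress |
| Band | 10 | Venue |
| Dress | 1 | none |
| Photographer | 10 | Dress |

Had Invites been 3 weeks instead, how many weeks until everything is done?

19

The binding path is Venue→Band = 9+10 = 19; finish at 19 weeks.
The longest path through Invites is only 14 weeks, so Invites has float 5.
That remains the longest chain; total 19 weeks.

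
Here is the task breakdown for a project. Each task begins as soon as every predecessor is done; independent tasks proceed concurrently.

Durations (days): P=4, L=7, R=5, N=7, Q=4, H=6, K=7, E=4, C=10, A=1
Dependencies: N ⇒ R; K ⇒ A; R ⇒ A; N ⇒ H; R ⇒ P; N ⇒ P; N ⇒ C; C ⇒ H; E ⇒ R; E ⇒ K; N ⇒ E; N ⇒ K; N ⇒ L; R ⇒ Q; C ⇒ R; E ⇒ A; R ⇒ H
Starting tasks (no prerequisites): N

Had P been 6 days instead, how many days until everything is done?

Baseline: N→C→R→H = 7+10+5+6 = 28 → 28 days.
P has 2 days of float (longest path through it is 26).
The critical path is still N→C→R→H; finish is now 28 days.

28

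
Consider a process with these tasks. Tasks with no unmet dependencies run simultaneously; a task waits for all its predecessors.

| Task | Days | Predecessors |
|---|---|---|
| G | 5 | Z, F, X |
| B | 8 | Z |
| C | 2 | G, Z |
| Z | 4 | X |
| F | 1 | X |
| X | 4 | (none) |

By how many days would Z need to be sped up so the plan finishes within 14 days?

Current finish: 16 days; target: 14.
Z is on every critical path, so each day cut from Z cuts the finish by one (this holds down to a finish of 13).
Need 16 − 14 = 2 days off Z → Z becomes 2 days, finish becomes 14.

2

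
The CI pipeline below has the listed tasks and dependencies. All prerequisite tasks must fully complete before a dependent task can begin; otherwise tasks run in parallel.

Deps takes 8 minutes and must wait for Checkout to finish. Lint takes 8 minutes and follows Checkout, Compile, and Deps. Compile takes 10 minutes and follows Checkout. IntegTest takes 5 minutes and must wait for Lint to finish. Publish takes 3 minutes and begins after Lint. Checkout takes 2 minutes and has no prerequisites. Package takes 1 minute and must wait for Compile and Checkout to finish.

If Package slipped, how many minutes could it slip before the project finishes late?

12

Critical path: Checkout→Compile→Lint→IntegTest = 2+10+8+5 = 25, so the finish is 25 minutes.
Package finishes as early as 13 and must finish by 25.
Slack of Package = 24 − 12 = 12 minutes.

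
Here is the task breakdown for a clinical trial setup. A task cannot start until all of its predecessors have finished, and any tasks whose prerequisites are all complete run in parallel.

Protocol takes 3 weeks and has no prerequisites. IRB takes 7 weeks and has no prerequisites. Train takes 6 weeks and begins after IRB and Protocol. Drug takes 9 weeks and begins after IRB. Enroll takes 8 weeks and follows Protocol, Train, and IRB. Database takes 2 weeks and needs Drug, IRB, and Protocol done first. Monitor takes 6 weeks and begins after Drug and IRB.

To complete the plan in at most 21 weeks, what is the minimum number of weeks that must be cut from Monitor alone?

1

Current finish: 22 weeks; target: 21.
Monitor is on every critical path, so each week cut from Monitor cuts the finish by one (this holds down to a finish of 21).
Need 22 − 21 = 1 week off Monitor → Monitor becomes 5 weeks, finish becomes 21.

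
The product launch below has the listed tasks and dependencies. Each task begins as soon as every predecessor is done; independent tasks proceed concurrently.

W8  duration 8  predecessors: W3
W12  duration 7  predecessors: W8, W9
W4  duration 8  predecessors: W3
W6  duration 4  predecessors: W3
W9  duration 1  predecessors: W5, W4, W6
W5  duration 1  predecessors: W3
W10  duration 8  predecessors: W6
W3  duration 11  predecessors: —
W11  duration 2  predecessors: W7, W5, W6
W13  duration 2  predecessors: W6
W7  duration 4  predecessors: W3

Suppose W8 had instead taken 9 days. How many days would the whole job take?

Critical path before the change: W3→W4→W9→W12 = 11+8+1+7 = 27 giving 27 days.
The longest path through W8 is only 26 days, so W8 has float 1.
That remains the longest chain; total 27 days.

27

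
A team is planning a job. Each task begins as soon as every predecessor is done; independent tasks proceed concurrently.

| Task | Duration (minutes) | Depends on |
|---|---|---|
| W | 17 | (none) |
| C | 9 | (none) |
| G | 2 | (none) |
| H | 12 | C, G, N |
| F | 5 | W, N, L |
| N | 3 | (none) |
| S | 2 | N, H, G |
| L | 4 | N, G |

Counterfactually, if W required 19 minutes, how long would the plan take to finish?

As given, the longest chain is C→H→S = 9+12+2 = 23, so the finish is 23 minutes.
The longest path through W is only 22 minutes, so W has float 1.
Now W→F = 19+5 = 24 is longest, so the finish becomes 24 minutes.

24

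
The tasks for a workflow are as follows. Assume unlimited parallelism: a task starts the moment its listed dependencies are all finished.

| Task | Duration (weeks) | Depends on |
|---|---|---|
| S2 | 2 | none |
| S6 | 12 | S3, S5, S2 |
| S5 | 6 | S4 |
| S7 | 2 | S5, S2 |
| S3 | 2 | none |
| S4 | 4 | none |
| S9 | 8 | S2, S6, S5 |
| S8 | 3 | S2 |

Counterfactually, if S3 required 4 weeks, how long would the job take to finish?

Critical path before the change: S4→S5→S6→S9 = 4+6+12+8 = 30 giving 30 weeks.
The longest path through S3 is only 22 weeks, so S3 has float 8.
That remains the longest chain; total 30 weeks.

30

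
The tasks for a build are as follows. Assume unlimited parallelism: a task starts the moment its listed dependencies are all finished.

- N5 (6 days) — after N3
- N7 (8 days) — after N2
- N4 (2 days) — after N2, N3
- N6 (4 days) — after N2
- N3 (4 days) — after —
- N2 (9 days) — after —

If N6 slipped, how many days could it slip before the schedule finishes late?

4

N2→N7 = 9+8 = 17 sets the makespan at 17 days.
The longest chain containing N6 totals 13 days.
So N6 can slip 17 − 13 = 4 days.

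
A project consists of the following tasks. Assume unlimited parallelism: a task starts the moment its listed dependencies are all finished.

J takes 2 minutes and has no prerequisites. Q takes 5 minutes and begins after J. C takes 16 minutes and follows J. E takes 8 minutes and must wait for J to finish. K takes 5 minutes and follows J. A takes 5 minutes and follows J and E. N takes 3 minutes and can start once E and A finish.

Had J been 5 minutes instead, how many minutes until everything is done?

21

Actual critical path: J→C = 2+16 = 18 ⇒ 18 minutes.
J lies on that path, so at 5 minutes the path becomes 21 minutes.
The critical path is still J→C; finish is now 21 minutes.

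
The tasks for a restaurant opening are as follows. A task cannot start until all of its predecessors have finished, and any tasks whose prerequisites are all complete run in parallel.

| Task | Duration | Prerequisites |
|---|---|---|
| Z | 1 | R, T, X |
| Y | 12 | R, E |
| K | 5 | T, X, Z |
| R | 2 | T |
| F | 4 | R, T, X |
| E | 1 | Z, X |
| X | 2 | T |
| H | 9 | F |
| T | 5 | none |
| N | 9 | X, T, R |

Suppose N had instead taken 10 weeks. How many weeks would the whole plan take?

21

As given, the longest chain is T→R→Z→E→Y = 5+2+1+1+12 = 21, so the finish is 21 weeks.
The longest path through N is only 16 weeks, so N has float 5.
That remains the longest chain; total 21 weeks.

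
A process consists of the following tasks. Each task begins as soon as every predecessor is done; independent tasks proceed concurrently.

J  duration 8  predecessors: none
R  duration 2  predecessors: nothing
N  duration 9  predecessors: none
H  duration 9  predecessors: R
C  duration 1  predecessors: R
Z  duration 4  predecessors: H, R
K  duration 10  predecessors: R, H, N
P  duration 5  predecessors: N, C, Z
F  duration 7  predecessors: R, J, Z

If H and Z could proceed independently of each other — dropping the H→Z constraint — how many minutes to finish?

With the dependency in place, R→H→Z→F = 2+9+4+7 = 22 sets the finish at 22 minutes.
Without H→Z, Z's earliest start moves from 11 to 2.
After: R→H→K = 2+9+10 = 21 → 21 minutes.

21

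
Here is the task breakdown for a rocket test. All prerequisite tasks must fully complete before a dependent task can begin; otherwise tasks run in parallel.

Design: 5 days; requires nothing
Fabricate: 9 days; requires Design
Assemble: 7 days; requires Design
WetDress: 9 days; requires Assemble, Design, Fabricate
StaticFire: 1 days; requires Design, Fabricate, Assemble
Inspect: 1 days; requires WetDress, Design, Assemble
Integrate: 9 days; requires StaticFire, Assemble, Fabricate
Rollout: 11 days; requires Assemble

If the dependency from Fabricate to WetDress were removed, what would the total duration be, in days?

24

Original critical path: Design→Fabricate→WetDress→Inspect = 5+9+9+1 = 24 ⇒ 24 days.
Without Fabricate→WetDress, WetDress's earliest start moves from 14 to 12.
The longest chain is now Design→Fabricate→StaticFire→Integrate = 5+9+1+9 = 24, so the plan takes 24 days.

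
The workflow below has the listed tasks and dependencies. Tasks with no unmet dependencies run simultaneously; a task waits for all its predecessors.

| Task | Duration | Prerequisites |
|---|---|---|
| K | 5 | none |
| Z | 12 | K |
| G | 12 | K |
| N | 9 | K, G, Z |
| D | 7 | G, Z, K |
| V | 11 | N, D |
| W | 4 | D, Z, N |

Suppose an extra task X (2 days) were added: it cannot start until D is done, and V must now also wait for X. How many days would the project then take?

Originally the project takes 37 days.
With X inserted, V now waits for max(N, D, X).
New critical path: K→Z→N→V = 5+12+9+11 = 37 ⇒ 37 days.

37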